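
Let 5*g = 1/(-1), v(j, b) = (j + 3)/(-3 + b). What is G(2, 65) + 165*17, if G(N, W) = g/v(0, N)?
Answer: 42076/15 ≈ 2805.1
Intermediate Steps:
v(j, b) = (3 + j)/(-3 + b)
g = -⅕ (g = (⅕)/(-1) = (⅕)*(-1) = -⅕ ≈ -0.20000)
G(N, W) = ⅕ - N/15 (G(N, W) = -⅕/((3 + 0)/(-3 + N)) = -⅕/(3/(-3 + N)) = (-1 + N/3)*(-⅕) = ⅕ - N/15)
G(2, 65) + 165*17 = (⅕ - 1/15*2) + 165*17 = (⅕ - 2/15) + 2805 = 1/15 + 2805 = 42076/15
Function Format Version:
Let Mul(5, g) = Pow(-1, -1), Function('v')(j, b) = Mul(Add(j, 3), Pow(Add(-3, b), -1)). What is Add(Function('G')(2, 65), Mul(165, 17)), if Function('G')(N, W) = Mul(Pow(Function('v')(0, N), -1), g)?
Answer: Rational(42076, 15) ≈ 2805.1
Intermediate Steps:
Function('v')(j, b) = Mul(Pow(Add(-3, b), -1), Add(3, j)) (Function('v')(j, b) = Mul(Add(3, j), Pow(Add(-3, b), -1)) = Mul(Pow(Add(-3, b), -1), Add(3, j)))
g = Rational(-1, 5) (g = Mul(Rational(1, 5), Pow(-1, -1)) = Mul(Rational(1, 5), -1) = Rational(-1, 5) ≈ -0.20000)
Function('G')(N, W) = Add(Rational(1, 5), Mul(Rational(-1, 15), N)) (Function('G')(N, W) = Mul(Pow(Mul(Pow(Add(-3, N), -1), Add(3, 0)), -1), Rational(-1, 5)) = Mul(Pow(Mul(Pow(Add(-3, N), -1), 3), -1), Rational(-1, 5)) = Mul(Pow(Mul(3, Pow(Add(-3, N), -1)), -1), Rational(-1, 5)) = Mul(Add(-1, Mul(Rational(1, 3), N)), Rational(-1, 5)) = Add(Rational(1, 5), Mul(Rational(-1, 15), N)))
Add(Function('G')(2, 65), Mul(165, 17)) = Add(Add(Rational(1, 5), Mul(Rational(-1, 15), 2)), Mul(165, 17)) = Add(Add(Rational(1, 5), Rational(-2, 15)), 2805) = Add(Rational(1, 15), 2805) = Rational(42076, 15)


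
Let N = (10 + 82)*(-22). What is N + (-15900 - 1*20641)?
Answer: -38565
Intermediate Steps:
N = -2024 (N = 92*(-22) = -2024)
N + (-15900 - 1*20641) = -2024 + (-15900 - 1*20641) = -2024 + (-15900 - 20641) = -2024 - 36541 = -38565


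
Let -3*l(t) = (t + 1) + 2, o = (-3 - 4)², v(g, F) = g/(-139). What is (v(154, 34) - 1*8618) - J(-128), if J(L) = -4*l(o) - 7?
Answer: -3620161/417 ≈ -8681.4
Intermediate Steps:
v(g, F) = -g/139 (v(g, F) = g*(-1/139) = -g/139)
o = 49 (o = (-7)² = 49)
l(t) = -1 - t/3 (l(t) = -((t + 1) + 2)/3 = -((1 + t) + 2)/3 = -(3 + t)/3 = -1 - t/3)
J(L) = 187/3 (J(L) = -4*(-1 - ⅓*49) - 7 = -4*(-1 - 49/3) - 7 = -4*(-52/3) - 7 = 208/3 - 7 = 187/3)
(v(154, 34) - 1*8618) - J(-128) = (-1/139*154 - 1*8618) - 1*187/3 = (-154/139 - 8618) - 187/3 = -1198056/139 - 187/3 = -3620161/417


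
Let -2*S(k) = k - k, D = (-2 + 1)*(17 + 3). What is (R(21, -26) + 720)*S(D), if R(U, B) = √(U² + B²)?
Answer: 0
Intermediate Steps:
D = -20 (D = -1*20 = -20)
S(k) = 0 (S(k) = -(k - k)/2 = -½*0 = 0)
R(U, B) = √(B² + U²)
(R(21, -26) + 720)*S(D) = (√((-26)² + 21²) + 720)*0 = (√(676 + 441) + 720)*0 = (√1117 + 720)*0 = (720 + √1117)*0 = 0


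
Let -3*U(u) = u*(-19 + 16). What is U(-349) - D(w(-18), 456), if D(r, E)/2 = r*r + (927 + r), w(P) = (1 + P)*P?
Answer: -190087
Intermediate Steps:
U(u) = u (U(u) = -u*(-19 + 16)/3 = -u*(-3)/3 = -(-1)*u = u)
w(P) = P*(1 + P)
D(r, E) = 1854 + 2*r + 2*r² (D(r, E) = 2*(r*r + (927 + r)) = 2*(r² + (927 + r)) = 2*(927 + r + r²) = 1854 + 2*r + 2*r²)
U(-349) - D(w(-18), 456) = -349 - (1854 + 2*(-18*(1 - 18)) + 2*(-18*(1 - 18))²) = -349 - (1854 + 2*(-18*(-17)) + 2*(-18*(-17))²) = -349 - (1854 + 2*306 + 2*306²) = -349 - (1854 + 612 + 2*93636) = -349 - (1854 + 612 + 187272) = -349 - 1*189738 = -349 - 189738 = -190087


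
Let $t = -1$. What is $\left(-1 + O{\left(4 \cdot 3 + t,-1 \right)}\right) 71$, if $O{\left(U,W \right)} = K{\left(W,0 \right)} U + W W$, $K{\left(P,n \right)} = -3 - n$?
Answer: $-2343$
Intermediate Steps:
$O{\left(U,W \right)} = W^{2} - 3 U$ ($O{\left(U,W \right)} = \left(-3 - 0\right) U + W W = \left(-3 + 0\right) U + W^{2} = - 3 U + W^{2} = W^{2} - 3 U$)
$\left(-1 + O{\left(4 \cdot 3 + t,-1 \right)}\right) 71 = \left(-1 + \left(\left(-1\right)^{2} - 3 \left(4 \cdot 3 - 1\right)\right)\right) 71 = \left(-1 + \left(1 - 3 \left(12 - 1\right)\right)\right) 71 = \left(-1 + \left(1 - 33\right)\right) 71 = \left(-1 - 32\right) 71 = \left(-33\right) 71 = -2343$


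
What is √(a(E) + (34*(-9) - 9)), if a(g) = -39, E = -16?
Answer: I*√354 ≈ 18.815*I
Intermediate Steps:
√(a(E) + (34*(-9) - 9)) = √(-39 + (34*(-9) - 9)) = √(-39 + (-306 - 9)) = √(-39 - 315) = √(-354) = I*√354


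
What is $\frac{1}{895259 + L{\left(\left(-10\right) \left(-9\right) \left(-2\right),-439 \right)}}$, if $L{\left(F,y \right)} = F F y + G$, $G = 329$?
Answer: $- \frac{1}{13328012} \approx -7.503 \cdot 10^{-8}$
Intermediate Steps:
$L{\left(F,y \right)} = 329 + y F^{2}$ ($L{\left(F,y \right)} = F F y + 329 = F^{2} y + 329 = y F^{2} + 329 = 329 + y F^{2}$)
$\frac{1}{895259 + L{\left(\left(-10\right) \left(-9\right) \left(-2\right),-439 \right)}} = \frac{1}{895259 + \left(329 - 439 \left(\left(-10\right) \left(-9\right) \left(-2\right)\right)^{2}\right)} = \frac{1}{895259 + \left(329 - 439 \left(90 \left(-2\right)\right)^{2}\right)} = \frac{1}{895259 + \left(329 - 439 \left(-180\right)^{2}\right)} = \frac{1}{895259 + \left(329 - 14223600\right)} = \frac{1}{895259 - 14223271} = \frac{1}{-13328012} = - \frac{1}{13328012}$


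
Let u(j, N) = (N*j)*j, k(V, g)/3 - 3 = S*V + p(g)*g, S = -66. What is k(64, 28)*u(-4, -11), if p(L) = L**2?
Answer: -9361968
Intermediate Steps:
k(V, g) = 9 - 198*V + 3*g**3 (k(V, g) = 9 + 3*(-66*V + g**2*g) = 9 + 3*(-66*V + g**3) = 9 + 3*(g**3 - 66*V) = 9 + (-198*V + 3*g**3) = 9 - 198*V + 3*g**3)
u(j, N) = N*j**2
k(64, 28)*u(-4, -11) = (9 - 198*64 + 3*28**3)*(-11*(-4)**2) = (9 - 12672 + 3*21952)*(-11*16) = (9 - 12672 + 65856)*(-176) = 53193*(-176) = -9361968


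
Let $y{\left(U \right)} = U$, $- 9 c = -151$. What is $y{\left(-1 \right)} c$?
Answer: $- \frac{151}{9} \approx -16.778$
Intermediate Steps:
$c = \frac{151}{9}$ ($c = \left(- \frac{1}{9}\right) \left(-151\right) = \frac{151}{9} \approx 16.778$)
$y{\left(-1 \right)} c = \left(-1\right) \frac{151}{9} = - \frac{151}{9}$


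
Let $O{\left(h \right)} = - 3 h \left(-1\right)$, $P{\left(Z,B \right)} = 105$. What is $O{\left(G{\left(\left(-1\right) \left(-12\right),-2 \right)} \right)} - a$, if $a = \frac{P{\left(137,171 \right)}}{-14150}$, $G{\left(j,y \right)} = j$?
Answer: $\frac{101901}{2830} \approx 36.007$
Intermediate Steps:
$O{\left(h \right)} = 3 h$
$a = - \frac{21}{2830}$ ($a = \frac{105}{-14150} = 105 \left(- \frac{1}{14150}\right) = - \frac{21}{2830} \approx -0.0074205$)
$O{\left(G{\left(\left(-1\right) \left(-12\right),-2 \right)} \right)} - a = 3 \left(\left(-1\right) \left(-12\right)\right) - - \frac{21}{2830} = 3 \cdot 12 + \frac{21}{2830} = 36 + \frac{21}{2830} = \frac{101901}{2830}$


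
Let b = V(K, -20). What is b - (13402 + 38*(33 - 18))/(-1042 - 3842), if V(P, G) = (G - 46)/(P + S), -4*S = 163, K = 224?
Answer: 2238025/894993 ≈ 2.5006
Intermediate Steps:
S = -163/4 (S = -¼*163 = -163/4 ≈ -40.750)
V(P, G) = (-46 + G)/(-163/4 + P) (V(P, G) = (G - 46)/(P - 163/4) = (-46 + G)/(-163/4 + P))
b = -264/733 (b = 4*(-46 - 20)/(-163 + 4*224) = 4*(-66)/(-163 + 896) = 4*(-66)/733 = 4*(1/733)*(-66) = -264/733 ≈ -0.36016)
b - (13402 + 38*(33 - 18))/(-1042 - 3842) = -264/733 - (13402 + 38*(33 - 18))/(-1042 - 3842) = -264/733 - (13402 + 38*15)/(-4884) = -264/733 - (13402 + 570)*(-1)/4884 = -264/733 - 13972*(-1)/4884 = -264/733 - 1*(-3493/1221) = -264/733 + 3493/1221 = 2238025/894993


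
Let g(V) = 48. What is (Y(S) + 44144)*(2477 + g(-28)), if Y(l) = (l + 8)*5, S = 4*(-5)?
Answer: 111312100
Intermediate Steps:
S = -20
Y(l) = 40 + 5*l (Y(l) = (8 + l)*5 = 40 + 5*l)
(Y(S) + 44144)*(2477 + g(-28)) = ((40 + 5*(-20)) + 44144)*(2477 + 48) = ((40 - 100) + 44144)*2525 = (-60 + 44144)*2525 = 44084*2525 = 111312100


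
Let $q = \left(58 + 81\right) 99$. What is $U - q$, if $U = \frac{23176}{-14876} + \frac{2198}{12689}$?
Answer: $- \frac{649452316255}{47190391} \approx -13762.0$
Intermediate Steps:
$q = 13761$ ($q = 139 \cdot 99 = 13761$)
$U = - \frac{65345704}{47190391}$ ($U = 23176 \left(- \frac{1}{14876}\right) + 2198 \cdot \frac{1}{12689} = - \frac{5794}{3719} + \frac{2198}{12689} = - \frac{65345704}{47190391} \approx -1.3847$)
$U - q = - \frac{65345704}{47190391} - 13761 = - \frac{649452316255}{47190391}$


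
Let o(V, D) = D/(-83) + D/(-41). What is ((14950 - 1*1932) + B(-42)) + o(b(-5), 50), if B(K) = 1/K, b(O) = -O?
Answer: 1860346865/142926 ≈ 13016.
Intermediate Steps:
o(V, D) = -124*D/3403 (o(V, D) = D*(-1/83) + D*(-1/41) = -D/83 - D/41 = -124*D/3403)
((14950 - 1*1932) + B(-42)) + o(b(-5), 50) = ((14950 - 1*1932) + 1/(-42)) - 124/3403*50 = ((14950 - 1932) - 1/42) - 6200/3403 = (13018 - 1/42) - 6200/3403 = 546755/42 - 6200/3403 = 1860346865/142926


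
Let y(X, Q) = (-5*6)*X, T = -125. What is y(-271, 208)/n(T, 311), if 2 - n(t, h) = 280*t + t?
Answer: 2710/11709 ≈ 0.23145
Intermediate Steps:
n(t, h) = 2 - 281*t (n(t, h) = 2 - (280*t + t) = 2 - 281*t)
y(X, Q) = -30*X
y(-271, 208)/n(T, 311) = (-30*(-271))/(2 - 281*(-125)) = 8130/(2 + 35125) = 8130/35127 = 8130*(1/35127) = 2710/11709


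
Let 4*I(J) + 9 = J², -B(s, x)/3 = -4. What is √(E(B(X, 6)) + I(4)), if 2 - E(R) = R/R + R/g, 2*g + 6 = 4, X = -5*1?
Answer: √59/2 ≈ 3.8406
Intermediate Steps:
X = -5
B(s, x) = 12 (B(s, x) = -3*(-4) = 12)
g = -1 (g = -3 + (½)*4 = -3 + 2 = -1)
E(R) = 1 + R (E(R) = 2 - (R/R + R/(-1)) = 2 - (1 + R*(-1)) = 2 - (1 - R) = 2 + (-1 + R) = 1 + R)
I(J) = -9/4 + J²/4
√(E(B(X, 6)) + I(4)) = √((1 + 12) + (-9/4 + (¼)*4²)) = √(13 + (-9/4 + (¼)*16)) = √(13 + (-9/4 + 4)) = √(13 + 7/4) = √(59/4) = √59/2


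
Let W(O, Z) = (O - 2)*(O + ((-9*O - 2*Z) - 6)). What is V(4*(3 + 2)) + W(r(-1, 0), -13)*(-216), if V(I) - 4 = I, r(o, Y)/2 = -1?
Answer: 31128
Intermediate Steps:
r(o, Y) = -2 (r(o, Y) = 2*(-1) = -2)
V(I) = 4 + I
W(O, Z) = (-2 + O)*(-6 - 8*O - 2*Z) (W(O, Z) = (-2 + O)*(O + (-6 - 9*O - 2*Z)) = (-2 + O)*(-6 - 8*O - 2*Z))
V(4*(3 + 2)) + W(r(-1, 0), -13)*(-216) = (4 + 4*(3 + 2)) + (12 - 8*(-2)**2 + 4*(-13) + 10*(-2) - 2*(-2)*(-13))*(-216) = (4 + 4*5) + (12 - 8*4 - 52 - 20 - 52)*(-216) = (4 + 20) + (12 - 32 - 52 - 20 - 52)*(-216) = 24 - 144*(-216) = 24 + 31104 = 31128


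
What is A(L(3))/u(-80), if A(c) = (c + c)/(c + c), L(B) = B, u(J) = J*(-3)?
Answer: 1/240 ≈ 0.0041667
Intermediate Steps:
u(J) = -3*J
A(c) = 1 (A(c) = (2*c)/((2*c)) = (2*c)*(1/(2*c)) = 1)
A(L(3))/u(-80) = 1/(-3*(-80)) = 1/240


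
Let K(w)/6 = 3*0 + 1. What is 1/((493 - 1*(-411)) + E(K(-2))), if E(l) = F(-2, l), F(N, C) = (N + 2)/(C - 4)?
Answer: 1/904 ≈ 0.0011062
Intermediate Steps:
K(w) = 6 (K(w) = 6*(3*0 + 1) = 6*(0 + 1) = 6*1 = 6)
F(N, C) = (2 + N)/(-4 + C)
E(l) = 0 (E(l) = (2 - 2)/(-4 + l) = 0/(-4 + l) = 0)
1/((493 - 1*(-411)) + E(K(-2))) = 1/((493 - 1*(-411)) + 0) = 1/((493 + 411) + 0) = 1/(904 + 0) = 1/904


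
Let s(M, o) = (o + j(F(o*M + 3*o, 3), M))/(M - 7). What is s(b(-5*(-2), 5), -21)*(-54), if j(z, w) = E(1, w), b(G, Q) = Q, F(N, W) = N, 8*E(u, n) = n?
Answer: -4401/8 ≈ -550.13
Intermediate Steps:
E(u, n) = n/8
j(z, w) = w/8
s(M, o) = (o + M/8)/(-7 + M) (s(M, o) = (o + M/8)/(M - 7) = (o + M/8)/(-7 + M))
s(b(-5*(-2), 5), -21)*(-54) = ((-21 + (1/8)*5)/(-7 + 5))*(-54) = ((-21 + 5/8)/(-2))*(-54) = -1/2*(-163/8)*(-54) = (163/16)*(-54) = -4401/8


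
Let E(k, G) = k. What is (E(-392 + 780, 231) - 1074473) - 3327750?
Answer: -4401835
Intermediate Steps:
(E(-392 + 780, 231) - 1074473) - 3327750 = ((-392 + 780) - 1074473) - 3327750 = (388 - 1074473) - 3327750 = -1074085 - 3327750 = -4401835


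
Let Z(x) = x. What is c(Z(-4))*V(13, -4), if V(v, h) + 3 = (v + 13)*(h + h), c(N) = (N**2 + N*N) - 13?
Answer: -4009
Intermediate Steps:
c(N) = -13 + 2*N**2 (c(N) = (N**2 + N**2) - 13 = 2*N**2 - 13 = -13 + 2*N**2)
V(v, h) = -3 + 2*h*(13 + v) (V(v, h) = -3 + (v + 13)*(h + h) = -3 + (13 + v)*(2*h) = -3 + 2*h*(13 + v))
c(Z(-4))*V(13, -4) = (-13 + 2*(-4)**2)*(-3 + 26*(-4) + 2*(-4)*13) = (-13 + 2*16)*(-3 - 104 - 104) = (-13 + 32)*(-211) = 19*(-211) = -4009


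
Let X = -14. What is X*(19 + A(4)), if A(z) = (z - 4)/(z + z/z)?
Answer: -266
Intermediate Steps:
A(z) = (-4 + z)/(1 + z) (A(z) = (-4 + z)/(z + 1) = (-4 + z)/(1 + z))
X*(19 + A(4)) = -14*(19 + (-4 + 4)/(1 + 4)) = -14*(19 + 0/5) = -14*(19 + (⅕)*0) = -14*(19 + 0) = -14*19 = -266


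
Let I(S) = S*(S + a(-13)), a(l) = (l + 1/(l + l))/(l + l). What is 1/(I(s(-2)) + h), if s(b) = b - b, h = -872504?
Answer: -1/872504 ≈ -1.1461e-6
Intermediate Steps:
s(b) = 0
a(l) = (l + 1/(2*l))/(2*l) (a(l) = (l + 1/(2*l))/((2*l)) = (l + 1/(2*l))*(1/(2*l)) = (l + 1/(2*l))/(2*l))
I(S) = S*(339/676 + S) (I(S) = S*(S + (½ + (¼)/(-13)²)) = S*(S + (½ + (¼)*(1/169))) = S*(S + (½ + 1/676)) = S*(S + 339/676) = S*(339/676 + S))
1/(I(s(-2)) + h) = 1/((1/676)*0*(339 + 676*0) - 872504) = 1/((1/676)*0*(339 + 0) - 872504) = 1/((1/676)*0*339 - 872504) = 1/(0 - 872504) = 1/(-872504) = -1/872504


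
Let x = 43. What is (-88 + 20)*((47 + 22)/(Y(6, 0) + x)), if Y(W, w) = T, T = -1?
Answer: -782/7 ≈ -111.71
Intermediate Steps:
Y(W, w) = -1
(-88 + 20)*((47 + 22)/(Y(6, 0) + x)) = (-88 + 20)*((47 + 22)/(-1 + 43)) = -4692/42 = -68*23/14 = -782/7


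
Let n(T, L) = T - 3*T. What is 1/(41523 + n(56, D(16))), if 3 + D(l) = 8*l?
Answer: 1/41411 ≈ 2.4148e-5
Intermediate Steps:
D(l) = -3 + 8*l
n(T, L) = -2*T
1/(41523 + n(56, D(16))) = 1/(41523 - 2*56) = 1/(41523 - 112) = 1/41411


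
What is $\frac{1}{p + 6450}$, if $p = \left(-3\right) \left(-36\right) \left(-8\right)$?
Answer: $\frac{1}{5586} \approx 0.00017902$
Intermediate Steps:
$p = -864$ ($p = 108 \left(-8\right) = -864$)
$\frac{1}{p + 6450} = \frac{1}{-864 + 6450} = \frac{1}{5586}$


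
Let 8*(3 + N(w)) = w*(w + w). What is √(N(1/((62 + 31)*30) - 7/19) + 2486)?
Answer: √27909897592321/106020 ≈ 49.830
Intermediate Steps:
N(w) = -3 + w²/4 (N(w) = -3 + (w*(w + w))/8 = -3 + (w*(2*w))/8 = -3 + (2*w²)/8 = -3 + w²/4)
√(N(1/((62 + 31)*30) - 7/19) + 2486) = √((-3 + (1/((62 + 31)*30) - 7/19)²/4) + 2486) = √((-3 + ((1/30)/93 - 7*1/19)²/4) + 2486) = √((-3 + ((1/93)*(1/30) - 7/19)²/4) + 2486) = √((-3 + (1/2790 - 7/19)²/4) + 2486) = √((-3 + (-19511/53010)²/4) + 2486) = √((-3 + (¼)*(380679121/2810060100)) + 2486) = √((-3 + 380679121/11240240400) + 2486) = √(-33340042079/11240240400 + 2486) = √(27909897592321/11240240400) = √27909897592321/106020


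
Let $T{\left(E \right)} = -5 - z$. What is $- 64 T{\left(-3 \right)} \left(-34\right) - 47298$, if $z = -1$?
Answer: $-56002$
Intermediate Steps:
$T{\left(E \right)} = -4$ ($T{\left(E \right)} = -5 - -1 = -5 + 1 = -4$)
$- 64 T{\left(-3 \right)} \left(-34\right) - 47298 = \left(-64\right) \left(-4\right) \left(-34\right) - 47298 = 256 \left(-34\right) - 47298 = -8704 - 47298 = -56002$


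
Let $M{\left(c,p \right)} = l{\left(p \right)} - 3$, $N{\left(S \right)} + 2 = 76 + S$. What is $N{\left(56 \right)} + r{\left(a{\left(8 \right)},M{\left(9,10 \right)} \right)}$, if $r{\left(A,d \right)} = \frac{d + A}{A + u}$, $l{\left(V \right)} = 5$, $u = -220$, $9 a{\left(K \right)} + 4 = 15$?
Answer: $\frac{255941}{1969} \approx 129.99$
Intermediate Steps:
$a{\left(K \right)} = \frac{11}{9}$ ($a{\left(K \right)} = - \frac{4}{9} + \frac{1}{9} \cdot 15 = - \frac{4}{9} + \frac{5}{3} = \frac{11}{9}$)
$N{\left(S \right)} = 74 + S$ ($N{\left(S \right)} = -2 + \left(76 + S\right) = 74 + S$)
$M{\left(c,p \right)} = 2$ ($M{\left(c,p \right)} = 5 - 3 = 2$)
$r{\left(A,d \right)} = \frac{A + d}{-220 + A}$ ($r{\left(A,d \right)} = \frac{d + A}{A - 220} = \frac{A + d}{-220 + A}$)
$N{\left(56 \right)} + r{\left(a{\left(8 \right)},M{\left(9,10 \right)} \right)} = \left(74 + 56\right) + \frac{\frac{11}{9} + 2}{-220 + \frac{11}{9}} = 130 + \frac{1}{- \frac{1969}{9}} \cdot \frac{29}{9} = 130 - \frac{29}{1969} = \frac{255941}{1969}$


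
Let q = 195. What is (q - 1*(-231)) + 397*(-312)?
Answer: -123438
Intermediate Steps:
(q - 1*(-231)) + 397*(-312) = (195 - 1*(-231)) + 397*(-312) = (195 + 231) - 123864 = 426 - 123864 = -123438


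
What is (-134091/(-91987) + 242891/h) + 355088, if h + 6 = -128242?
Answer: 246412989332967/693949928 ≈ 3.5509e+5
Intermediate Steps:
h = -128248 (h = -6 - 128242 = -128248)
(-134091/(-91987) + 242891/h) + 355088 = (-134091/(-91987) + 242891/(-128248)) + 355088 = (-134091*(-1/91987) + 242891*(-1/128248)) + 355088 = (134091/91987 - 242891/128248) + 355088 = -302700697/693949928 + 355088 = 246412989332967/693949928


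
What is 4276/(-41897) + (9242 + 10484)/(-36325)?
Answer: -981785922/1521908525 ≈ -0.64510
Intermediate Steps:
4276/(-41897) + (9242 + 10484)/(-36325) = 4276*(-1/41897) + 19726*(-1/36325) = -4276/41897 - 19726/36325 = -981785922/1521908525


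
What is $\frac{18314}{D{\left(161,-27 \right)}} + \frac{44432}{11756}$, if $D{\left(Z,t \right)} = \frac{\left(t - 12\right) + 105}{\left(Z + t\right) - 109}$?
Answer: $\frac{673177139}{96987} \approx 6940.9$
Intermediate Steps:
$D{\left(Z,t \right)} = \frac{93 + t}{-109 + Z + t}$ ($D{\left(Z,t \right)} = \frac{\left(t - 12\right) + 105}{-109 + Z + t} = \frac{\left(-12 + t\right) + 105}{-109 + Z + t} = \frac{93 + t}{-109 + Z + t}$)
$\frac{18314}{D{\left(161,-27 \right)}} + \frac{44432}{11756} = \frac{18314}{\frac{1}{-109 + 161 - 27} \left(93 - 27\right)} + \frac{44432}{11756} = \frac{18314}{\frac{1}{25} \cdot 66} + 44432 \cdot \frac{1}{11756} = \frac{18314}{\frac{1}{25} \cdot 66} + \frac{11108}{2939} = \frac{18314}{\frac{66}{25}} + \frac{11108}{2939} = 18314 \cdot \frac{25}{66} + \frac{11108}{2939} = \frac{228925}{33} + \frac{11108}{2939} = \frac{673177139}{96987}$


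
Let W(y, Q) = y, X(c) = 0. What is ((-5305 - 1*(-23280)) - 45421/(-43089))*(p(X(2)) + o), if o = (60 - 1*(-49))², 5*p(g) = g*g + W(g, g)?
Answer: 173635254692/813 ≈ 2.1357e+8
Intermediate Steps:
p(g) = g/5 + g²/5 (p(g) = (g*g + g)/5 = (g² + g)/5 = (g + g²)/5 = g/5 + g²/5)
o = 11881 (o = (60 + 49)² = 109² = 11881)
((-5305 - 1*(-23280)) - 45421/(-43089))*(p(X(2)) + o) = ((-5305 - 1*(-23280)) - 45421/(-43089))*((⅕)*0*(1 + 0) + 11881) = ((-5305 + 23280) - 45421*(-1/43089))*((⅕)*0*1 + 11881) = (17975 + 857/813)*(0 + 11881) = (14614532/813)*11881 = 173635254692/813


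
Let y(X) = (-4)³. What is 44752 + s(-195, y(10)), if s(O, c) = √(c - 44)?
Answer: 44752 + 6*I*√3 ≈ 44752.0 + 10.392*I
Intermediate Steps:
y(X) = -64
s(O, c) = √(-44 + c)
44752 + s(-195, y(10)) = 44752 + √(-44 - 64) = 44752 + √(-108) = 44752 + 6*I*√3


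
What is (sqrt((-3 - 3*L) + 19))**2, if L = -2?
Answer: 22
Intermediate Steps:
(sqrt((-3 - 3*L) + 19))**2 = (sqrt((-3 - 3*(-2)) + 19))**2 = (sqrt((-3 + 6) + 19))**2 = (sqrt(3 + 19))**2 = (sqrt(22))**2 = 22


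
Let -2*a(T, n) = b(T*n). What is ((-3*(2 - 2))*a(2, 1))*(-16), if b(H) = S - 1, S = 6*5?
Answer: 0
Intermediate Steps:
S = 30
b(H) = 29 (b(H) = 30 - 1 = 29)
a(T, n) = -29/2 (a(T, n) = -1/2*29 = -29/2)
((-3*(2 - 2))*a(2, 1))*(-16) = (-3*(2 - 2)*(-29/2))*(-16) = (-3*0*(-29/2))*(-16) = (0*(-29/2))*(-16) = 0*(-16) = 0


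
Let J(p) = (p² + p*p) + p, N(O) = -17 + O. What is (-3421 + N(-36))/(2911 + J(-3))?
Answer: -1737/1463 ≈ -1.1873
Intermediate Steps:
J(p) = p + 2*p² (J(p) = (p² + p²) + p = 2*p² + p = p + 2*p²)
(-3421 + N(-36))/(2911 + J(-3)) = (-3421 + (-17 - 36))/(2911 - 3*(1 + 2*(-3))) = (-3421 - 53)/(2911 - 3*(1 - 6)) = -3474/(2911 - 3*(-5)) = -3474/(2911 + 15) = -3474/2926 = -3474*1/2926 = -1737/1463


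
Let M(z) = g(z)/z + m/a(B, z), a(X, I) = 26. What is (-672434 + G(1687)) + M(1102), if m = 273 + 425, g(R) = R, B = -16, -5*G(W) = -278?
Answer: -43702786/65 ≈ -6.7235e+5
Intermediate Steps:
G(W) = 278/5 (G(W) = -⅕*(-278) = 278/5)
m = 698
M(z) = 362/13 (M(z) = z/z + 698/26 = 1 + 698*(1/26) = 1 + 349/13 = 362/13)
(-672434 + G(1687)) + M(1102) = (-672434 + 278/5) + 362/13 = -3361892/5 + 362/13 = -43702786/65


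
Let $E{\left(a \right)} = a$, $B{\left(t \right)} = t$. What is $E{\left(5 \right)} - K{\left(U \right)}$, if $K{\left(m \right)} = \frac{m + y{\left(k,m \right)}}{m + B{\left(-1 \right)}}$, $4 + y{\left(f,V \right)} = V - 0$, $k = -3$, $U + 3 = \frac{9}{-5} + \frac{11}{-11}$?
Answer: $\frac{46}{17} \approx 2.7059$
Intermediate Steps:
$U = - \frac{29}{5}$ ($U = -3 + \left(\frac{9}{-5} + \frac{11}{-11}\right) = -3 + \left(9 \left(- \frac{1}{5}\right) + 11 \left(- \frac{1}{11}\right)\right) = -3 - \frac{14}{5} = - \frac{29}{5} \approx -5.8$)
$y{\left(f,V \right)} = -4 + V$ ($y{\left(f,V \right)} = -4 + \left(V - 0\right) = -4 + \left(V + 0\right) = -4 + V$)
$K{\left(m \right)} = \frac{-4 + 2 m}{-1 + m}$ ($K{\left(m \right)} = \frac{m + \left(-4 + m\right)}{m - 1} = \frac{-4 + 2 m}{-1 + m}$)
$E{\left(5 \right)} - K{\left(U \right)} = 5 - \frac{2 \left(-2 - \frac{29}{5}\right)}{-1 - \frac{29}{5}} = 5 - 2 \frac{1}{- \frac{34}{5}} \left(- \frac{39}{5}\right) = 5 - 2 \left(- \frac{5}{34}\right) \left(- \frac{39}{5}\right) = 5 - \frac{39}{17} = \frac{46}{17}$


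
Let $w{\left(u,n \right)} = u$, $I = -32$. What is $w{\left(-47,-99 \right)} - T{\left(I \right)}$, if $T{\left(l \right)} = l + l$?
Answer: $17$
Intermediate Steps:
$T{\left(l \right)} = 2 l$
$w{\left(-47,-99 \right)} - T{\left(I \right)} = -47 - 2 \left(-32\right) = -47 - -64 = -47 + 64 = 17$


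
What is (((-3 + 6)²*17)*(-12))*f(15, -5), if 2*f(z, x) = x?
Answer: 4590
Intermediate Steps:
f(z, x) = x/2
(((-3 + 6)²*17)*(-12))*f(15, -5) = (((-3 + 6)²*17)*(-12))*((½)*(-5)) = ((3²*17)*(-12))*(-5/2) = ((9*17)*(-12))*(-5/2) = (153*(-12))*(-5/2) = -1836*(-5/2) = 4590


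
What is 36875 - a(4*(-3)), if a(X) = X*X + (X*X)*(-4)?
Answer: 37307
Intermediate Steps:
a(X) = -3*X² (a(X) = X² + X²*(-4) = X² - 4*X² = -3*X²)
36875 - a(4*(-3)) = 36875 - (-3)*(4*(-3))² = 36875 - (-3)*(-12)² = 36875 - (-3)*144 = 36875 - 1*(-432) = 36875 + 432 = 37307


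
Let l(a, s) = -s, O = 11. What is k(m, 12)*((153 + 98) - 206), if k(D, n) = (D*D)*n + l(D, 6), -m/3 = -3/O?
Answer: 11070/121 ≈ 91.488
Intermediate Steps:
m = 9/11 (m = -(-9)/11 = -3*(-3/11) = 9/11 ≈ 0.81818)
k(D, n) = -6 + n*D² (k(D, n) = (D*D)*n - 1*6 = D²*n - 6 = n*D² - 6 = -6 + n*D²)
k(m, 12)*((153 + 98) - 206) = (-6 + 12*(9/11)²)*((153 + 98) - 206) = (-6 + 12*(81/121))*(251 - 206) = (-6 + 972/121)*45 = (246/121)*45 = 11070/121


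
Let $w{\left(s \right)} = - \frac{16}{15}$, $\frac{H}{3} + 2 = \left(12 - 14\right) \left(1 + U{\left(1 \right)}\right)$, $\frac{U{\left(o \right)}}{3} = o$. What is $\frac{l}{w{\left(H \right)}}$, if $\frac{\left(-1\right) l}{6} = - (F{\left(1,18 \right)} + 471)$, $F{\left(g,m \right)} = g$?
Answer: $-2655$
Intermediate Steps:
$U{\left(o \right)} = 3 o$
$H = -30$ ($H = -6 + 3 \left(12 - 14\right) \left(1 + 3 \cdot 1\right) = -6 + 3 \left(- 2 \left(1 + 3\right)\right) = -6 + 3 \left(\left(-2\right) 4\right) = -6 + 3 \left(-8\right) = -6 - 24 = -30$)
$w{\left(s \right)} = - \frac{16}{15}$ ($w{\left(s \right)} = \left(-16\right) \frac{1}{15} = - \frac{16}{15}$)
$l = 2832$ ($l = - 6 \left(- (1 + 471)\right) = - 6 \left(\left(-1\right) 472\right) = \left(-6\right) \left(-472\right) = 2832$)
$\frac{l}{w{\left(H \right)}} = \frac{2832}{- \frac{16}{15}} = 2832 \left(- \frac{15}{16}\right) = -2655$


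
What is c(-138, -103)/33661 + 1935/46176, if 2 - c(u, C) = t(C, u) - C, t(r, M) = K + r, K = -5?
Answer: 21819089/518110112 ≈ 0.042113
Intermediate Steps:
t(r, M) = -5 + r
c(u, C) = 7 (c(u, C) = 2 - ((-5 + C) - C) = 2 - 1*(-5) = 2 + 5 = 7)
c(-138, -103)/33661 + 1935/46176 = 7/33661 + 1935/46176 = 7*(1/33661) + 1935*(1/46176) = 7/33661 + 645/15392 = 21819089/518110112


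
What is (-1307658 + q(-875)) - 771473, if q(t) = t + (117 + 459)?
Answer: -2079430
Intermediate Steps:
q(t) = 576 + t (q(t) = t + 576 = 576 + t)
(-1307658 + q(-875)) - 771473 = (-1307658 + (576 - 875)) - 771473 = (-1307658 - 299) - 771473 = -1307957 - 771473 = -2079430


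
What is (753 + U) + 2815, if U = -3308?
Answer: 260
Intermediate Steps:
(753 + U) + 2815 = (753 - 3308) + 2815 = -2555 + 2815 = 260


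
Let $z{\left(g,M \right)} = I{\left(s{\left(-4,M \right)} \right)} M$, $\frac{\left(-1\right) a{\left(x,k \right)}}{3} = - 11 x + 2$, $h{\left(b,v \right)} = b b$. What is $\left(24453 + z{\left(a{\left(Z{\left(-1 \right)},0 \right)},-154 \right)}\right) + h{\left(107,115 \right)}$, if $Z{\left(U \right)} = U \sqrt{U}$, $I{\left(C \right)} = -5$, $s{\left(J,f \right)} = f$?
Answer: $36672$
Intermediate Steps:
$h{\left(b,v \right)} = b^{2}$
$Z{\left(U \right)} = U^{\frac{3}{2}}$
$a{\left(x,k \right)} = -6 + 33 x$ ($a{\left(x,k \right)} = - 3 \left(- 11 x + 2\right) = - 3 \left(2 - 11 x\right) = -6 + 33 x$)
$z{\left(g,M \right)} = - 5 M$
$\left(24453 + z{\left(a{\left(Z{\left(-1 \right)},0 \right)},-154 \right)}\right) + h{\left(107,115 \right)} = \left(24453 - -770\right) + 107^{2} = \left(24453 + 770\right) + 11449 = 25223 + 11449 = 36672$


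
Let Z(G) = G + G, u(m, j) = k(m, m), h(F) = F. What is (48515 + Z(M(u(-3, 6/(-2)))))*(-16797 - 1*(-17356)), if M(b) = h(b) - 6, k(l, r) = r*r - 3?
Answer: 27119885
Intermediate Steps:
k(l, r) = -3 + r² (k(l, r) = r² - 3 = -3 + r²)
u(m, j) = -3 + m²
M(b) = -6 + b (M(b) = b - 6 = -6 + b)
Z(G) = 2*G
(48515 + Z(M(u(-3, 6/(-2)))))*(-16797 - 1*(-17356)) = (48515 + 2*(-6 + (-3 + (-3)²)))*(-16797 - 1*(-17356)) = (48515 + 2*(-6 + (-3 + 9)))*(-16797 + 17356) = (48515 + 2*(-6 + 6))*559 = (48515 + 2*0)*559 = (48515 + 0)*559 = 48515*559 = 27119885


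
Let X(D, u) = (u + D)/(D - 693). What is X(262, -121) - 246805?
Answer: -106373096/431 ≈ -2.4681e+5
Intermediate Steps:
X(D, u) = (D + u)/(-693 + D)
X(262, -121) - 246805 = (262 - 121)/(-693 + 262) - 246805 = 141/(-431) - 246805 = -1/431*141 - 246805 = -141/431 - 246805 = -106373096/431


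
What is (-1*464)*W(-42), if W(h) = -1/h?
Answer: -232/21 ≈ -11.048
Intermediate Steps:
(-1*464)*W(-42) = (-1*464)*(-1/(-42)) = -(-464)*(-1)/42 = -464*1/42 = -232/21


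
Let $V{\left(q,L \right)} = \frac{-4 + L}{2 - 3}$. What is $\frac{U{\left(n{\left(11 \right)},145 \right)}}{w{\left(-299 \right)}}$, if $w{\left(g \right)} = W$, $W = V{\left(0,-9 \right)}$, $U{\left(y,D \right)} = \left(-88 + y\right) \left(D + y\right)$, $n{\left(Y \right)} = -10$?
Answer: $- \frac{13230}{13} \approx -1017.7$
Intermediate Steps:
$V{\left(q,L \right)} = 4 - L$ ($V{\left(q,L \right)} = \frac{-4 + L}{-1} = \left(-4 + L\right) \left(-1\right) = 4 - L$)
$W = 13$ ($W = 4 - -9 = 4 + 9 = 13$)
$w{\left(g \right)} = 13$
$\frac{U{\left(n{\left(11 \right)},145 \right)}}{w{\left(-299 \right)}} = \frac{\left(-10\right)^{2} - 12760 - -880 + 145 \left(-10\right)}{13} = \left(100 - 12760 + 880 - 1450\right) \frac{1}{13} = \left(-13230\right) \frac{1}{13} = - \frac{13230}{13}$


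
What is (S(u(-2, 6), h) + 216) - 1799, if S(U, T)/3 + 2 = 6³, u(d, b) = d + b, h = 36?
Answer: -941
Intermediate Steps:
u(d, b) = b + d
S(U, T) = 642 (S(U, T) = -6 + 3*6³ = -6 + 3*216 = -6 + 648 = 642)
(S(u(-2, 6), h) + 216) - 1799 = (642 + 216) - 1799 = 858 - 1799 = -941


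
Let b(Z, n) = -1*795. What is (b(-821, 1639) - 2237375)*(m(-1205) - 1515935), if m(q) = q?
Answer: 3395617233800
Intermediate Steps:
b(Z, n) = -795
(b(-821, 1639) - 2237375)*(m(-1205) - 1515935) = (-795 - 2237375)*(-1205 - 1515935) = -2238170*(-1517140) = 3395617233800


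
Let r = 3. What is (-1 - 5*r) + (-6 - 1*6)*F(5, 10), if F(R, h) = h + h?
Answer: -256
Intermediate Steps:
F(R, h) = 2*h
(-1 - 5*r) + (-6 - 1*6)*F(5, 10) = (-1 - 5*3) + (-6 - 1*6)*(2*10) = (-1 - 15) + (-6 - 6)*20 = -16 - 12*20 = -16 - 240 = -256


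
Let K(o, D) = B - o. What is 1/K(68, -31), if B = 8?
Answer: -1/60 ≈ -0.016667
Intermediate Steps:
K(o, D) = 8 - o
1/K(68, -31) = 1/(8 - 1*68) = 1/(8 - 68) = 1/(-60) = -1/60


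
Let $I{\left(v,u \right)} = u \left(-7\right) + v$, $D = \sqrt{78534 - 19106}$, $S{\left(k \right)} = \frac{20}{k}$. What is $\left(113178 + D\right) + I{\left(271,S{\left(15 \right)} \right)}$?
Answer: $\frac{340319}{3} + 2 \sqrt{14857} \approx 1.1368 \cdot 10^{5}$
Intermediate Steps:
$D = 2 \sqrt{14857}$ ($D = \sqrt{59428} = 2 \sqrt{14857} \approx 243.78$)
$I{\left(v,u \right)} = v - 7 u$ ($I{\left(v,u \right)} = - 7 u + v = v - 7 u$)
$\left(113178 + D\right) + I{\left(271,S{\left(15 \right)} \right)} = \left(113178 + 2 \sqrt{14857}\right) + \left(271 - 7 \cdot \frac{20}{15}\right) = \left(113178 + 2 \sqrt{14857}\right) + \left(271 - 7 \cdot 20 \cdot \frac{1}{15}\right) = \left(113178 + 2 \sqrt{14857}\right) + \left(271 - \frac{28}{3}\right) = \left(113178 + 2 \sqrt{14857}\right) + \frac{785}{3} = \frac{340319}{3} + 2 \sqrt{14857}$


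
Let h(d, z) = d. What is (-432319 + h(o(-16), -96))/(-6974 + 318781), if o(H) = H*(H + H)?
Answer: -431807/311807 ≈ -1.3849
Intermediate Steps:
o(H) = 2*H**2 (o(H) = H*(2*H) = 2*H**2)
(-432319 + h(o(-16), -96))/(-6974 + 318781) = (-432319 + 2*(-16)**2)/(-6974 + 318781) = (-432319 + 2*256)/311807 = (-432319 + 512)*(1/311807) = -431807*1/311807 = -431807/311807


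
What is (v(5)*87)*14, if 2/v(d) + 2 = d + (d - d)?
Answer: 812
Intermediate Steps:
v(d) = 2/(-2 + d) (v(d) = 2/(-2 + (d + (d - d))) = 2/(-2 + (d + 0)) = 2/(-2 + d))
(v(5)*87)*14 = ((2/(-2 + 5))*87)*14 = ((2/3)*87)*14 = ((2*(⅓))*87)*14 = ((⅔)*87)*14 = 58*14 = 812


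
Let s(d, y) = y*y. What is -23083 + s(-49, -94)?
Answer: -14247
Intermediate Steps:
s(d, y) = y²
-23083 + s(-49, -94) = -23083 + (-94)² = -23083 + 8836 = -14247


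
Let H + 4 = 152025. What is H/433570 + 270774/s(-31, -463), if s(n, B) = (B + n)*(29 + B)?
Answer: 2678431741/1659922745 ≈ 1.6136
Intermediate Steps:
H = 152021 (H = -4 + 152025 = 152021)
s(n, B) = (29 + B)*(B + n)
H/433570 + 270774/s(-31, -463) = 152021/433570 + 270774/((-463)² + 29*(-463) + 29*(-31) - 463*(-31)) = 152021*(1/433570) + 270774/(214369 - 13427 - 899 + 14353) = 152021/433570 + 270774/214396 = 152021/433570 + 270774*(1/214396) = 152021/433570 + 19341/15314 = 2678431741/1659922745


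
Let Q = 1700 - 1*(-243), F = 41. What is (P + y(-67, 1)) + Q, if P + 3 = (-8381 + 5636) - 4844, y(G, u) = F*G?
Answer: -8396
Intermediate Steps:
y(G, u) = 41*G
P = -7592 (P = -3 + ((-8381 + 5636) - 4844) = -3 + (-2745 - 4844) = -3 - 7589 = -7592)
Q = 1943 (Q = 1700 + 243 = 1943)
(P + y(-67, 1)) + Q = (-7592 + 41*(-67)) + 1943 = (-7592 - 2747) + 1943 = -10339 + 1943 = -8396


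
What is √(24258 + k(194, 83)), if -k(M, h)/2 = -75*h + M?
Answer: 4*√2270 ≈ 190.58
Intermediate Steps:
k(M, h) = -2*M + 150*h (k(M, h) = -2*(-75*h + M) = -2*(M - 75*h) = -2*M + 150*h)
√(24258 + k(194, 83)) = √(24258 + (-2*194 + 150*83)) = √(24258 + (-388 + 12450)) = √(24258 + 12062) = √36320 = 4*√2270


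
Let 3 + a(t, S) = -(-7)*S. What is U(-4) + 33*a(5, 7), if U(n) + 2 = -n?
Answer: 1520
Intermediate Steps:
a(t, S) = -3 + 7*S (a(t, S) = -3 - (-7)*S = -3 + 7*S)
U(n) = -2 - n
U(-4) + 33*a(5, 7) = (-2 - 1*(-4)) + 33*(-3 + 7*7) = (-2 + 4) + 33*(-3 + 49) = 2 + 33*46 = 2 + 1518 = 1520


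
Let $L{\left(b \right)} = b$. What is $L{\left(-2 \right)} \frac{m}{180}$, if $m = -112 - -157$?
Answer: $- \frac{1}{2} \approx -0.5$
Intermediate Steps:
$m = 45$ ($m = -112 + 157 = 45$)
$L{\left(-2 \right)} \frac{m}{180} = - 2 \cdot \frac{45}{180} = - 2 \cdot 45 \cdot \frac{1}{180} = \left(-2\right) \frac{1}{4} = - \frac{1}{2}$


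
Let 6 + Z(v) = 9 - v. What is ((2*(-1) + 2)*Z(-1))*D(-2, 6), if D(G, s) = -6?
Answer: 0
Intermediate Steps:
Z(v) = 3 - v (Z(v) = -6 + (9 - v) = 3 - v)
((2*(-1) + 2)*Z(-1))*D(-2, 6) = ((2*(-1) + 2)*(3 - 1*(-1)))*(-6) = ((-2 + 2)*(3 + 1))*(-6) = (0*4)*(-6) = 0*(-6) = 0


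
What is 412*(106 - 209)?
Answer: -42436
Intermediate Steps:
412*(106 - 209) = 412*(-103) = -42436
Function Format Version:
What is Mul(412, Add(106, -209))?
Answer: -42436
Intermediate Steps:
Mul(412, Add(106, -209)) = Mul(412, -103) = -42436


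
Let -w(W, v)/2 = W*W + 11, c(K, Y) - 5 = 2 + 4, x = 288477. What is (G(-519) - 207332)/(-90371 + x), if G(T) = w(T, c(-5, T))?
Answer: -373038/99053 ≈ -3.7660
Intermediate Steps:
c(K, Y) = 11 (c(K, Y) = 5 + (2 + 4) = 5 + 6 = 11)
w(W, v) = -22 - 2*W**2 (w(W, v) = -2*(W*W + 11) = -2*(W**2 + 11) = -2*(11 + W**2) = -22 - 2*W**2)
G(T) = -22 - 2*T**2
(G(-519) - 207332)/(-90371 + x) = ((-22 - 2*(-519)**2) - 207332)/(-90371 + 288477) = ((-22 - 2*269361) - 207332)/198106 = ((-22 - 538722) - 207332)*(1/198106) = (-538744 - 207332)*(1/198106) = -746076*1/198106 = -373038/99053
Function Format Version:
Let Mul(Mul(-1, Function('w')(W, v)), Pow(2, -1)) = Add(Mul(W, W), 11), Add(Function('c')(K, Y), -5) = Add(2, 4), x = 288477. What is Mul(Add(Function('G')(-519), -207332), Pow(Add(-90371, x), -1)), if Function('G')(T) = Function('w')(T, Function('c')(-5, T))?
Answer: Rational(-373038, 99053) ≈ -3.7660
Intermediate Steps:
Function('c')(K, Y) = 11 (Function('c')(K, Y) = Add(5, Add(2, 4)) = Add(5, 6) = 11)
Function('w')(W, v) = Add(-22, Mul(-2, Pow(W, 2))) (Function('w')(W, v) = Mul(-2, Add(Mul(W, W), 11)) = Mul(-2, Add(Pow(W, 2), 11)) = Mul(-2, Add(11, Pow(W, 2))) = Add(-22, Mul(-2, Pow(W, 2))))
Function('G')(T) = Add(-22, Mul(-2, Pow(T, 2)))
Mul(Add(Function('G')(-519), -207332), Pow(Add(-90371, x), -1)) = Mul(Add(Add(-22, Mul(-2, Pow(-519, 2))), -207332), Pow(Add(-90371, 288477), -1)) = Mul(Add(Add(-22, Mul(-2, 269361)), -207332), Pow(198106, -1)) = Mul(Add(Add(-22, -538722), -207332), Rational(1, 198106)) = Mul(Add(-538744, -207332), Rational(1, 198106)) = Mul(-746076, Rational(1, 198106)) = Rational(-373038, 99053)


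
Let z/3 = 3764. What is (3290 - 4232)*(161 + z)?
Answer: -10788726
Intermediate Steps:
z = 11292 (z = 3*3764 = 11292)
(3290 - 4232)*(161 + z) = (3290 - 4232)*(161 + 11292) = -942*11453 = -10788726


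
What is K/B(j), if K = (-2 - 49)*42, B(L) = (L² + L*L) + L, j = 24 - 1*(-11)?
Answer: -306/355 ≈ -0.86197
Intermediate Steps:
j = 35 (j = 24 + 11 = 35)
B(L) = L + 2*L² (B(L) = (L² + L²) + L = 2*L² + L = L + 2*L²)
K = -2142 (K = -51*42 = -2142)
K/B(j) = -2142*1/(35*(1 + 2*35)) = -2142*1/(35*(1 + 70)) = -2142/(35*71) = -2142/2485 = -2142*1/2485 = -306/355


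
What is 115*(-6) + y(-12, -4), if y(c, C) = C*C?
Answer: -674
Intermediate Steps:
y(c, C) = C**2
115*(-6) + y(-12, -4) = 115*(-6) + (-4)**2 = -690 + 16 = -674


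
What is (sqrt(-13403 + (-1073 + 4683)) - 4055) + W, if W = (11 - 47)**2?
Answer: -2759 + I*sqrt(9793) ≈ -2759.0 + 98.96*I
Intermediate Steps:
W = 1296 (W = (-36)**2 = 1296)
(sqrt(-13403 + (-1073 + 4683)) - 4055) + W = (sqrt(-13403 + (-1073 + 4683)) - 4055) + 1296 = (sqrt(-13403 + 3610) - 4055) + 1296 = (sqrt(-9793) - 4055) + 1296 = (I*sqrt(9793) - 4055) + 1296 = (-4055 + I*sqrt(9793)) + 1296 = -2759 + I*sqrt(9793)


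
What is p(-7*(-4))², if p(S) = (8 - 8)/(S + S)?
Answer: 0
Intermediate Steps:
p(S) = 0 (p(S) = 0/((2*S)) = 0*(1/(2*S)) = 0)
p(-7*(-4))² = 0² = 0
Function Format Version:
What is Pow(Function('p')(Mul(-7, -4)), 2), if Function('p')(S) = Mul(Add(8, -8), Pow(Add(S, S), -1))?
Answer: 0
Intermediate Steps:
Function('p')(S) = 0 (Function('p')(S) = Mul(0, Pow(Mul(2, S), -1)) = Mul(0, Mul(Rational(1, 2), Pow(S, -1))) = 0)
Pow(Function('p')(Mul(-7, -4)), 2) = Pow(0, 2) = 0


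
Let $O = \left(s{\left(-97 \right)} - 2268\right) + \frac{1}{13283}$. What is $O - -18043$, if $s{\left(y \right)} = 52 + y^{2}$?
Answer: $\frac{335209789}{13283} \approx 25236.0$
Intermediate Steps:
$O = \frac{95544620}{13283}$ ($O = \left(\left(52 + \left(-97\right)^{2}\right) - 2268\right) + \frac{1}{13283} = \left(\left(52 + 9409\right) - 2268\right) + \frac{1}{13283} = \left(9461 - 2268\right) + \frac{1}{13283} = 7193 + \frac{1}{13283} = \frac{95544620}{13283} \approx 7193.0$)
$O - -18043 = \frac{95544620}{13283} - -18043 = \frac{95544620}{13283} + 18043 = \frac{335209789}{13283}$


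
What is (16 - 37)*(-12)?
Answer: 252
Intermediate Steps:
(16 - 37)*(-12) = -21*(-12) = 252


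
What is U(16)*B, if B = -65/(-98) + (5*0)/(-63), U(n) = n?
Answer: 520/49 ≈ 10.612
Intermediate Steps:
B = 65/98 (B = -65*(-1/98) + 0*(-1/63) = 65/98 + 0 = 65/98 ≈ 0.66327)
U(16)*B = 16*(65/98) = 520/49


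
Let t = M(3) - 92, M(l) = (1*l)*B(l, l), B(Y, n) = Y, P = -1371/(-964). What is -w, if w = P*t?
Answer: 113793/964 ≈ 118.04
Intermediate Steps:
P = 1371/964 (P = -1371*(-1/964) = 1371/964 ≈ 1.4222)
M(l) = l**2 (M(l) = (1*l)*l = l*l = l**2)
t = -83 (t = 3**2 - 92 = 9 - 92 = -83)
w = -113793/964 (w = (1371/964)*(-83) = -113793/964 ≈ -118.04)
-w = -1*(-113793/964) = 113793/964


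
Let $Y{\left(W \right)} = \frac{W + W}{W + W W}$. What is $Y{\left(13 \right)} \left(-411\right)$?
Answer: $- \frac{411}{7} \approx -58.714$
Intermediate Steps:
$Y{\left(W \right)} = \frac{2 W}{W + W^{2}}$
$Y{\left(13 \right)} \left(-411\right) = \frac{2}{1 + 13} \left(-411\right) = \frac{2}{14} \left(-411\right) = 2 \cdot \frac{1}{14} \left(-411\right) = \frac{1}{7} \left(-411\right) = - \frac{411}{7}$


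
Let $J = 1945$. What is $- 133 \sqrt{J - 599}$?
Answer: $- 133 \sqrt{1346} \approx -4879.5$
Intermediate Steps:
$- 133 \sqrt{J - 599} = - 133 \sqrt{1945 - 599} = - 133 \sqrt{1346}$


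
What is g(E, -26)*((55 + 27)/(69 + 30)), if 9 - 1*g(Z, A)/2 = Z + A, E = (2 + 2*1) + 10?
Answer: 1148/33 ≈ 34.788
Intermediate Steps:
E = 14 (E = (2 + 2) + 10 = 4 + 10 = 14)
g(Z, A) = 18 - 2*A - 2*Z (g(Z, A) = 18 - 2*(Z + A) = 18 - 2*(A + Z) = 18 + (-2*A - 2*Z) = 18 - 2*A - 2*Z)
g(E, -26)*((55 + 27)/(69 + 30)) = (18 - 2*(-26) - 2*14)*((55 + 27)/(69 + 30)) = (18 + 52 - 28)*(82/99) = 42*(82*(1/99)) = 42*(82/99) = 1148/33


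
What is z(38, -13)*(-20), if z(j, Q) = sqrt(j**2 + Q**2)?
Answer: -20*sqrt(1613) ≈ -803.24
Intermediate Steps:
z(j, Q) = sqrt(Q**2 + j**2)
z(38, -13)*(-20) = sqrt((-13)**2 + 38**2)*(-20) = sqrt(169 + 1444)*(-20) = sqrt(1613)*(-20) = -20*sqrt(1613)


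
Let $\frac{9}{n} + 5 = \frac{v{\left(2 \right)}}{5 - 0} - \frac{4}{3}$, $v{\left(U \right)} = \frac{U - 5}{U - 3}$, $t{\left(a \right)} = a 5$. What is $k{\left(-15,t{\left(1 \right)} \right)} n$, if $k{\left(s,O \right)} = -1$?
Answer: $\frac{135}{86} \approx 1.5698$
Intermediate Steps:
$t{\left(a \right)} = 5 a$
$v{\left(U \right)} = \frac{-5 + U}{-3 + U}$
$n = - \frac{135}{86}$ ($n = \frac{9}{-5 - \left(\frac{4}{3} - \frac{\frac{1}{-3 + 2} \left(-5 + 2\right)}{5 - 0}\right)} = \frac{9}{-5 - \left(\frac{4}{3} - \frac{\frac{1}{-1} \left(-3\right)}{5 + 0}\right)} = \frac{9}{-5 - \left(\frac{4}{3} - \frac{\left(-1\right) \left(-3\right)}{5}\right)} = \frac{9}{-5 + \left(3 \cdot \frac{1}{5} - \frac{4}{3}\right)} = \frac{9}{-5 + \left(\frac{3}{5} - \frac{4}{3}\right)} = \frac{9}{-5 - \frac{11}{15}} = \frac{9}{- \frac{86}{15}} = 9 \left(- \frac{15}{86}\right) = - \frac{135}{86} \approx -1.5698$)
$k{\left(-15,t{\left(1 \right)} \right)} n = \left(-1\right) \left(- \frac{135}{86}\right) = \frac{135}{86}$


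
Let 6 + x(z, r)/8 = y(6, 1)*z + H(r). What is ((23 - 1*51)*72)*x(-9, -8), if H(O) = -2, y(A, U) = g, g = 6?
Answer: 999936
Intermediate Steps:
y(A, U) = 6
x(z, r) = -64 + 48*z (x(z, r) = -48 + 8*(6*z - 2) = -48 + 8*(-2 + 6*z) = -48 + (-16 + 48*z) = -64 + 48*z)
((23 - 1*51)*72)*x(-9, -8) = ((23 - 1*51)*72)*(-64 + 48*(-9)) = ((23 - 51)*72)*(-64 - 432) = -28*72*(-496) = -2016*(-496) = 999936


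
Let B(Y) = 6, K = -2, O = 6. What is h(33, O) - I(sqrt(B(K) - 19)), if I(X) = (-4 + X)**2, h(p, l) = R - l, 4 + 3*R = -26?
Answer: -19 + 8*I*sqrt(13) ≈ -19.0 + 28.844*I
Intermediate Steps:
R = -10 (R = -4/3 + (1/3)*(-26) = -4/3 - 26/3 = -10)
h(p, l) = -10 - l
h(33, O) - I(sqrt(B(K) - 19)) = (-10 - 1*6) - (-4 + sqrt(6 - 19))**2 = (-10 - 6) - (-4 + sqrt(-13))**2 = -16 - (-4 + I*sqrt(13))**2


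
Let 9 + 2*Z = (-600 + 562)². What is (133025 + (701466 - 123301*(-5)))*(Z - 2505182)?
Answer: -3633967971642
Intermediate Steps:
Z = 1435/2 (Z = -9/2 + (-600 + 562)²/2 = -9/2 + (½)*(-38)² = -9/2 + (½)*1444 = -9/2 + 722 = 1435/2 ≈ 717.50)
(133025 + (701466 - 123301*(-5)))*(Z - 2505182) = (133025 + (701466 - 123301*(-5)))*(1435/2 - 2505182) = (133025 + (701466 - 1*(-616505)))*(-5008929/2) = (133025 + (701466 + 616505))*(-5008929/2) = (133025 + 1317971)*(-5008929/2) = 1450996*(-5008929/2) = -3633967971642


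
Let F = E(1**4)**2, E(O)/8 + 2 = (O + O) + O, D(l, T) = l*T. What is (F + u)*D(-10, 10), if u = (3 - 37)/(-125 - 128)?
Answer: -1622600/253 ≈ -6413.4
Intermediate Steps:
D(l, T) = T*l
E(O) = -16 + 24*O (E(O) = -16 + 8*((O + O) + O) = -16 + 8*(2*O + O) = -16 + 8*(3*O) = -16 + 24*O)
F = 64 (F = (-16 + 24*1**4)**2 = (-16 + 24*1)**2 = (-16 + 24)**2 = 8**2 = 64)
u = 34/253 (u = -34/(-253) = -34*(-1/253) = 34/253 ≈ 0.13439)
(F + u)*D(-10, 10) = (64 + 34/253)*(10*(-10)) = (16226/253)*(-100) = -1622600/253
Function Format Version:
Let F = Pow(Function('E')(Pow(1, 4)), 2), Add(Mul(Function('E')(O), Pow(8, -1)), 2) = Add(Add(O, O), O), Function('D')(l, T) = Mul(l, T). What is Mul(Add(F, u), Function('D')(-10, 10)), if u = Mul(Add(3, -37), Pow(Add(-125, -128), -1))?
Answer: Rational(-1622600, 253) ≈ -6413.4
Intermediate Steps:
Function('D')(l, T) = Mul(T, l)
Function('E')(O) = Add(-16, Mul(24, O)) (Function('E')(O) = Add(-16, Mul(8, Add(Add(O, O), O))) = Add(-16, Mul(8, Add(Mul(2, O), O))) = Add(-16, Mul(8, Mul(3, O))) = Add(-16, Mul(24, O)))
F = 64 (F = Pow(Add(-16, Mul(24, Pow(1, 4))), 2) = Pow(Add(-16, Mul(24, 1)), 2) = Pow(Add(-16, 24), 2) = Pow(8, 2) = 64)
u = Rational(34, 253) (u = Mul(-34, Pow(-253, -1)) = Mul(-34, Rational(-1, 253)) = Rational(34, 253) ≈ 0.13439)
Mul(Add(F, u), Function('D')(-10, 10)) = Mul(Add(64, Rational(34, 253)), Mul(10, -10)) = Mul(Rational(16226, 253), -100) = Rational(-1622600, 253)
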